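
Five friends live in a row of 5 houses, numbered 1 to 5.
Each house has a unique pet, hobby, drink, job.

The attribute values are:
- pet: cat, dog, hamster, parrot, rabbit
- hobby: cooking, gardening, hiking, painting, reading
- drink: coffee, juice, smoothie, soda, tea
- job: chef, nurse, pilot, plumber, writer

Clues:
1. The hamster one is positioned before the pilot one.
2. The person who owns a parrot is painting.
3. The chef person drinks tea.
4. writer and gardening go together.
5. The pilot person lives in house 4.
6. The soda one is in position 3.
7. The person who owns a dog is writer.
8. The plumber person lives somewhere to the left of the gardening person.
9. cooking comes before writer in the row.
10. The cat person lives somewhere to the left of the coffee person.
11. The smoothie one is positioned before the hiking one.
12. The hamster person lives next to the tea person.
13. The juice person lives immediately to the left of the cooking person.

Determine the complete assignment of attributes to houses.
Solution:

House | Pet | Hobby | Drink | Job
---------------------------------
  1   | hamster | reading | juice | plumber
  2   | cat | cooking | tea | chef
  3   | dog | gardening | soda | writer
  4   | parrot | painting | smoothie | pilot
  5   | rabbit | hiking | coffee | nurse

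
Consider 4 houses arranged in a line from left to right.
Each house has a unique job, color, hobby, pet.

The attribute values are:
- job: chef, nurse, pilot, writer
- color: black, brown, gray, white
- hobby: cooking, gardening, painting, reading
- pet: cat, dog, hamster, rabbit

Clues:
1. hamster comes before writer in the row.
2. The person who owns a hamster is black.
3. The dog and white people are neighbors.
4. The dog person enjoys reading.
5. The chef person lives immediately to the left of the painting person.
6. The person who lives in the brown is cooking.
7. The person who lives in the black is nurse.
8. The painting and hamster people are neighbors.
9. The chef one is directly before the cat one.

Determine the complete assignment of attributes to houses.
Solution:

House | Job | Color | Hobby | Pet
---------------------------------
  1   | chef | gray | reading | dog
  2   | pilot | white | painting | cat
  3   | nurse | black | gardening | hamster
  4   | writer | brown | cooking | rabbit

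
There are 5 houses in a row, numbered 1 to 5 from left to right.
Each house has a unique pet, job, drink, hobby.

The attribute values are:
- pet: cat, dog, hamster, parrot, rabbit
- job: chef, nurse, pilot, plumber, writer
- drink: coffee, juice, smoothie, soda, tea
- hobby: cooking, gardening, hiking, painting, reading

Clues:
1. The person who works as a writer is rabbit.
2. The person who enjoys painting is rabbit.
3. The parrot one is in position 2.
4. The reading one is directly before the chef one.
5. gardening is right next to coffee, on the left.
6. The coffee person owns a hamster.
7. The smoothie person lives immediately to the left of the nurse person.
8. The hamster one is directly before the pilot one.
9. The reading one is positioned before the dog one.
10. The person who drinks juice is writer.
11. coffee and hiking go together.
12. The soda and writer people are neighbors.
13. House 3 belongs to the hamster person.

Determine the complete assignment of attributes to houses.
Solution:

House | Pet | Job | Drink | Hobby
---------------------------------
  1   | cat | plumber | tea | reading
  2   | parrot | chef | smoothie | gardening
  3   | hamster | nurse | coffee | hiking
  4   | dog | pilot | soda | cooking
  5   | rabbit | writer | juice | painting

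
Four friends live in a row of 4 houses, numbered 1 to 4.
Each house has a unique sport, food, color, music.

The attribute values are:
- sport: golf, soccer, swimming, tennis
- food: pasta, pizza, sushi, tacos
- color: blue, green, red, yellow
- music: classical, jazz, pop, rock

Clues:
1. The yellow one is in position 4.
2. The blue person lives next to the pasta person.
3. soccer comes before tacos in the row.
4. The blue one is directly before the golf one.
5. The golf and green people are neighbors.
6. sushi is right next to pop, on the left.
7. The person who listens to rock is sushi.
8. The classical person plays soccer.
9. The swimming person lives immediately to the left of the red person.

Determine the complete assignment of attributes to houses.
Solution:

House | Sport | Food | Color | Music
------------------------------------
  1   | swimming | sushi | blue | rock
  2   | golf | pasta | red | pop
  3   | soccer | pizza | green | classical
  4   | tennis | tacos | yellow | jazz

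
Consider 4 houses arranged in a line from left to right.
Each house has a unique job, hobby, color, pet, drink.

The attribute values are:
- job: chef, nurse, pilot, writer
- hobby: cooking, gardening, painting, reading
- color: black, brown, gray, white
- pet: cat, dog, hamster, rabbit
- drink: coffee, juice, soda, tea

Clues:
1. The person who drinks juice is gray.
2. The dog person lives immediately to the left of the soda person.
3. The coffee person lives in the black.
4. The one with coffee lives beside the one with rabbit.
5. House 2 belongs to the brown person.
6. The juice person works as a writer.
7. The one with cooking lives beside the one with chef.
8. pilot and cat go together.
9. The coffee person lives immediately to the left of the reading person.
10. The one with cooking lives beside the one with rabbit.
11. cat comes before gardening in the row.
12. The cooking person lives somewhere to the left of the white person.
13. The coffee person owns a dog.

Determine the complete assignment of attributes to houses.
Solution:

House | Job | Hobby | Color | Pet | Drink
-----------------------------------------
  1   | nurse | cooking | black | dog | coffee
  2   | chef | reading | brown | rabbit | soda
  3   | pilot | painting | white | cat | tea
  4   | writer | gardening | gray | hamster | juice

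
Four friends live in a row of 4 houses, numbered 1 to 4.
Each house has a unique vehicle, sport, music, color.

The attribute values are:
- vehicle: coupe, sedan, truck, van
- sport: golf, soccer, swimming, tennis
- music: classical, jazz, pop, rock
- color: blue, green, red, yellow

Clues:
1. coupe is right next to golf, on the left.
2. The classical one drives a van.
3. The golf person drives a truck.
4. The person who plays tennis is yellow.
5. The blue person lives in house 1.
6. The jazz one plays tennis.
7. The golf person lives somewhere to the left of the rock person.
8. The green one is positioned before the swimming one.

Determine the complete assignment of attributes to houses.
Solution:

House | Vehicle | Sport | Music | Color
---------------------------------------
  1   | van | soccer | classical | blue
  2   | coupe | tennis | jazz | yellow
  3   | truck | golf | pop | green
  4   | sedan | swimming | rock | red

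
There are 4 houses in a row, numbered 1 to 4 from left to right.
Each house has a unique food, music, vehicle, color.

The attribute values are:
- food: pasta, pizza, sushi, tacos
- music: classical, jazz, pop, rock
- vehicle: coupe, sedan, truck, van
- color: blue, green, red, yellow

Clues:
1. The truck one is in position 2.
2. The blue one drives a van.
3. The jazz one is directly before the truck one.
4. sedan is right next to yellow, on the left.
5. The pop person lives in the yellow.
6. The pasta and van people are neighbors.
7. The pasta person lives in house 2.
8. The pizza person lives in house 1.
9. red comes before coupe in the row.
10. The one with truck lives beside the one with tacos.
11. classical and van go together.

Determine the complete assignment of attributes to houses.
Solution:

House | Food | Music | Vehicle | Color
--------------------------------------
  1   | pizza | jazz | sedan | red
  2   | pasta | pop | truck | yellow
  3   | tacos | classical | van | blue
  4   | sushi | rock | coupe | green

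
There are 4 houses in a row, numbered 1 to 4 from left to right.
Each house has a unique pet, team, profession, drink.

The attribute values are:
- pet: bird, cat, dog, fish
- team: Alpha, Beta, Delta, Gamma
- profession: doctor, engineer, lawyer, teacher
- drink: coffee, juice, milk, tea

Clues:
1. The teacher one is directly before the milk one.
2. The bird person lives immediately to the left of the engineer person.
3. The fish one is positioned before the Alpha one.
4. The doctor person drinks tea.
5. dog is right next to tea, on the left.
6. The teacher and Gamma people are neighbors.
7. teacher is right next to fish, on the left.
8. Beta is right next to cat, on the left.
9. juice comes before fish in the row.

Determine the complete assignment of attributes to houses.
Solution:

House | Pet | Team | Profession | Drink
---------------------------------------
  1   | bird | Delta | teacher | juice
  2   | fish | Gamma | engineer | milk
  3   | dog | Beta | lawyer | coffee
  4   | cat | Alpha | doctor | tea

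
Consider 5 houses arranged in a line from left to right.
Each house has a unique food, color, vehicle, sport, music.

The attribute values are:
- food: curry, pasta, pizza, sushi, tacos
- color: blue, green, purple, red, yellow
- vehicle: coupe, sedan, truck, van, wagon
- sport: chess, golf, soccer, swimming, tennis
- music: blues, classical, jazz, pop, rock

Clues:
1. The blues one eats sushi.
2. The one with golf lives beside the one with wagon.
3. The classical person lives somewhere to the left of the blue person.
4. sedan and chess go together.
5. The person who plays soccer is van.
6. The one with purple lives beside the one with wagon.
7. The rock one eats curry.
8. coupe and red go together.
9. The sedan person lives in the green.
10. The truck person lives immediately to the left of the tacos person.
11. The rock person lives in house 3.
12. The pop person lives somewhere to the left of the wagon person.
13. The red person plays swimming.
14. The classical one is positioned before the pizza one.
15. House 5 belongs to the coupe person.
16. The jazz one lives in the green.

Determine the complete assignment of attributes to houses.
Solution:

House | Food | Color | Vehicle | Sport | Music
----------------------------------------------
  1   | pasta | purple | truck | golf | pop
  2   | tacos | yellow | wagon | tennis | classical
  3   | curry | blue | van | soccer | rock
  4   | pizza | green | sedan | chess | jazz
  5   | sushi | red | coupe | swimming | blues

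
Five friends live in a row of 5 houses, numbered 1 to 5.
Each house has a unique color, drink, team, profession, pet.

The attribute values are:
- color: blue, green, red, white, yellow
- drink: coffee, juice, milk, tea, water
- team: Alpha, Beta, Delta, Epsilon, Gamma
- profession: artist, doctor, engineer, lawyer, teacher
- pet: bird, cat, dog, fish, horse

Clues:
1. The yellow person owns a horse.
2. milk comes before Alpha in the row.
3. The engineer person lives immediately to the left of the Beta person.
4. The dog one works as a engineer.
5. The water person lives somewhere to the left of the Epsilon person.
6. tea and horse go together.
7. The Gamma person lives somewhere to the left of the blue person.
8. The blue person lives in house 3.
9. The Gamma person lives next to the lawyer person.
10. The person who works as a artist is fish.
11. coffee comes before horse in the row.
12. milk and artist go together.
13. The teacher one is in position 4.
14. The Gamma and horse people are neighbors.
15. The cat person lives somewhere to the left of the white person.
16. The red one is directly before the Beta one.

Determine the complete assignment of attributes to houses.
Solution:

House | Color | Drink | Team | Profession | Pet
-----------------------------------------------
  1   | red | coffee | Gamma | engineer | dog
  2   | yellow | tea | Beta | lawyer | horse
  3   | blue | milk | Delta | artist | fish
  4   | green | water | Alpha | teacher | cat
  5   | white | juice | Epsilon | doctor | bird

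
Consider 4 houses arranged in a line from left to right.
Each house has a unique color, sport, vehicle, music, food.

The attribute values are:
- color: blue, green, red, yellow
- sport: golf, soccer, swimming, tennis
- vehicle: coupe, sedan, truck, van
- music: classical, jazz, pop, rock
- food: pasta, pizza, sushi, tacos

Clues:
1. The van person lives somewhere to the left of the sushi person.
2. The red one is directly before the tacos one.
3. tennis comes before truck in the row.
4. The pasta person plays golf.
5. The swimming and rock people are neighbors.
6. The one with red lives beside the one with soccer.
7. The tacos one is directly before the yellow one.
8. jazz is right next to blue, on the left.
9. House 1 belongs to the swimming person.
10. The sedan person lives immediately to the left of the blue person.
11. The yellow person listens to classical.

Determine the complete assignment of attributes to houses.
Solution:

House | Color | Sport | Vehicle | Music | Food
----------------------------------------------
  1   | red | swimming | sedan | jazz | pizza
  2   | blue | soccer | van | rock | tacos
  3   | yellow | tennis | coupe | classical | sushi
  4   | green | golf | truck | pop | pasta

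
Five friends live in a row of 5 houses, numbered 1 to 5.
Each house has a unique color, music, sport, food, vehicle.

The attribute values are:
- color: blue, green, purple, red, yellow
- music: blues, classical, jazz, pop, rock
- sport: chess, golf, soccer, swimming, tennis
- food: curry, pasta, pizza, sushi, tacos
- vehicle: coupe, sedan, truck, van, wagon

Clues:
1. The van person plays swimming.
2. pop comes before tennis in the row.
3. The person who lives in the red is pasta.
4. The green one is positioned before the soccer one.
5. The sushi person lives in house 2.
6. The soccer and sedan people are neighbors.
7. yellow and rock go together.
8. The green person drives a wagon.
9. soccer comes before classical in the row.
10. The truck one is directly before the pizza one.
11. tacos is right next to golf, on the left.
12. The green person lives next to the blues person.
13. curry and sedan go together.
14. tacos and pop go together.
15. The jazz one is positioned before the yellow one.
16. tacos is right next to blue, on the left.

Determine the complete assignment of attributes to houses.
Solution:

House | Color | Music | Sport | Food | Vehicle
----------------------------------------------
  1   | green | pop | chess | tacos | wagon
  2   | blue | blues | golf | sushi | truck
  3   | purple | jazz | soccer | pizza | coupe
  4   | yellow | rock | tennis | curry | sedan
  5   | red | classical | swimming | pasta | van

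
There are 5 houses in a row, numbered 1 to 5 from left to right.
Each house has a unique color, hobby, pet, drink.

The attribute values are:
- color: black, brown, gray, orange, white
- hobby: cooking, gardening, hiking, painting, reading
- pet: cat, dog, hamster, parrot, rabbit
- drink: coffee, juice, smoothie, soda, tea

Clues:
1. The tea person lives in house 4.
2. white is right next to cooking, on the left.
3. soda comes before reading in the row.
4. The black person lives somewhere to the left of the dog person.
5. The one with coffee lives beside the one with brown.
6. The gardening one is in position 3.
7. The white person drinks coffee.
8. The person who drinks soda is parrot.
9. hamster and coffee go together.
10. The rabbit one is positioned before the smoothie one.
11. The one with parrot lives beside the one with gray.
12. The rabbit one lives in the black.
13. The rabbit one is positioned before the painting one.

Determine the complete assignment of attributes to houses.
Solution:

House | Color | Hobby | Pet | Drink
-----------------------------------
  1   | white | hiking | hamster | coffee
  2   | brown | cooking | parrot | soda
  3   | gray | gardening | cat | juice
  4   | black | reading | rabbit | tea
  5   | orange | painting | dog | smoothie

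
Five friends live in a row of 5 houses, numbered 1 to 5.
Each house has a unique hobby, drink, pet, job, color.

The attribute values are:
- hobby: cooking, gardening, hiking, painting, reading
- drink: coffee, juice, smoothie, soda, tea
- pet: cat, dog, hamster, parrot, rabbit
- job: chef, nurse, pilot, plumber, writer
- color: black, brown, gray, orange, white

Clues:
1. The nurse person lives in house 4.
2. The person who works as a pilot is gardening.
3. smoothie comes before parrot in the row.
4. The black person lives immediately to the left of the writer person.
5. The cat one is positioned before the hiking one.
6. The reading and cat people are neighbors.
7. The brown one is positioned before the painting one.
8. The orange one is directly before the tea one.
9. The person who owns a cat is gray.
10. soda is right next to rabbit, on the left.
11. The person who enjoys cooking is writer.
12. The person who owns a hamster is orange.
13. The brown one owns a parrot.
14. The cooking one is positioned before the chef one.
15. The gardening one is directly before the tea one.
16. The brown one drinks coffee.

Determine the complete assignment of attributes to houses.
Solution:

House | Hobby | Drink | Pet | Job | Color
-----------------------------------------
  1   | gardening | soda | hamster | pilot | orange
  2   | reading | tea | rabbit | plumber | black
  3   | cooking | smoothie | cat | writer | gray
  4   | hiking | coffee | parrot | nurse | brown
  5   | painting | juice | dog | chef | white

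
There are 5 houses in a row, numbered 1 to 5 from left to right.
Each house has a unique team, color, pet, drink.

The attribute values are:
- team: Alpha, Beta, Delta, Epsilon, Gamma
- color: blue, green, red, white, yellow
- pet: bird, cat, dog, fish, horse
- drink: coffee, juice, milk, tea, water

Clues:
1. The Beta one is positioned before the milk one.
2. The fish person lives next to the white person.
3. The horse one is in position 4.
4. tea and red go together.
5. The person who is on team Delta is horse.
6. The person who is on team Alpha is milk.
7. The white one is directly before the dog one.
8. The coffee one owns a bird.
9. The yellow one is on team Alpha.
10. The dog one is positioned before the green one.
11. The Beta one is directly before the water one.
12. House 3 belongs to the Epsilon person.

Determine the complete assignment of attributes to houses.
Solution:

House | Team | Color | Pet | Drink
----------------------------------
  1   | Gamma | red | fish | tea
  2   | Beta | white | bird | coffee
  3   | Epsilon | blue | dog | water
  4   | Delta | green | horse | juice
  5   | Alpha | yellow | cat | milk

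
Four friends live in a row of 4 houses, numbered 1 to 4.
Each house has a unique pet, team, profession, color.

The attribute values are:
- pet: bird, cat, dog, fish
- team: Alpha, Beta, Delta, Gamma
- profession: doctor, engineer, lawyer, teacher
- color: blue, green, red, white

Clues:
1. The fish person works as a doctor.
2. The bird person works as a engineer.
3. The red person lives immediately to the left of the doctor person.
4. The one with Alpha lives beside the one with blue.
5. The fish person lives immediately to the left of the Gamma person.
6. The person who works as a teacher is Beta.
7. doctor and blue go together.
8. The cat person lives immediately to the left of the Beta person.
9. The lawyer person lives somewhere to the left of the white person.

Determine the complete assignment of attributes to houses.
Solution:

House | Pet | Team | Profession | Color
---------------------------------------
  1   | bird | Alpha | engineer | red
  2   | fish | Delta | doctor | blue
  3   | cat | Gamma | lawyer | green
  4   | dog | Beta | teacher | white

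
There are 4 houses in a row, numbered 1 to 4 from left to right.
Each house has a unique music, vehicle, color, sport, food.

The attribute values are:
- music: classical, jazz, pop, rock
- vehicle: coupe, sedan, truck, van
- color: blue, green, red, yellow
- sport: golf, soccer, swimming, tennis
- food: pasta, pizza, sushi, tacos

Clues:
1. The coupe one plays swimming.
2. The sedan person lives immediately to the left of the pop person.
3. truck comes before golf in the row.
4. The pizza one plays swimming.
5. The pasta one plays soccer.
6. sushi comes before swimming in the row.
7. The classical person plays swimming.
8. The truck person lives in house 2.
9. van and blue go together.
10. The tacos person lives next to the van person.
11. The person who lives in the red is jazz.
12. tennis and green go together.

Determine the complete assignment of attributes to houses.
Solution:

House | Music | Vehicle | Color | Sport | Food
----------------------------------------------
  1   | jazz | sedan | red | soccer | pasta
  2   | pop | truck | green | tennis | tacos
  3   | rock | van | blue | golf | sushi
  4   | classical | coupe | yellow | swimming | pizza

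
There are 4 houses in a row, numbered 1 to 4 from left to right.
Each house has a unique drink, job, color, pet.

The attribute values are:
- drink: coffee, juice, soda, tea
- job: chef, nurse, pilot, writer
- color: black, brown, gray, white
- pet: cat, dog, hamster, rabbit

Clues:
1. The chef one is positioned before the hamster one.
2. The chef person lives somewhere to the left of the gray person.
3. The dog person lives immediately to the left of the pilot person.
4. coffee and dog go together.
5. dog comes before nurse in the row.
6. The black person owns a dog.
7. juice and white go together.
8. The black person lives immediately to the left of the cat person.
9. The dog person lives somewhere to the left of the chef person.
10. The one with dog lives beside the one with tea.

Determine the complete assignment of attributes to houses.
Solution:

House | Drink | Job | Color | Pet
---------------------------------
  1   | coffee | writer | black | dog
  2   | tea | pilot | brown | cat
  3   | juice | chef | white | rabbit
  4   | soda | nurse | gray | hamster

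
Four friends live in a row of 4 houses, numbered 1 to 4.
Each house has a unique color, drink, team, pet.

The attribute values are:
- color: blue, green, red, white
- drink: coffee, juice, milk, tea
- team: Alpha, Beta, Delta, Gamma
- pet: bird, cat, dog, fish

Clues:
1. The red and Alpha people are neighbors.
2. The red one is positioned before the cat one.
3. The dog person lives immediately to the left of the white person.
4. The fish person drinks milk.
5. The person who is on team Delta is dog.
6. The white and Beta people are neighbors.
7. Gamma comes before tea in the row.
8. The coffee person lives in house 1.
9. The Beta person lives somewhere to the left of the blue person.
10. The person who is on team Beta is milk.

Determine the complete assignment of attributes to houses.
Solution:

House | Color | Drink | Team | Pet
----------------------------------
  1   | green | coffee | Delta | dog
  2   | white | juice | Gamma | bird
  3   | red | milk | Beta | fish
  4   | blue | tea | Alpha | cat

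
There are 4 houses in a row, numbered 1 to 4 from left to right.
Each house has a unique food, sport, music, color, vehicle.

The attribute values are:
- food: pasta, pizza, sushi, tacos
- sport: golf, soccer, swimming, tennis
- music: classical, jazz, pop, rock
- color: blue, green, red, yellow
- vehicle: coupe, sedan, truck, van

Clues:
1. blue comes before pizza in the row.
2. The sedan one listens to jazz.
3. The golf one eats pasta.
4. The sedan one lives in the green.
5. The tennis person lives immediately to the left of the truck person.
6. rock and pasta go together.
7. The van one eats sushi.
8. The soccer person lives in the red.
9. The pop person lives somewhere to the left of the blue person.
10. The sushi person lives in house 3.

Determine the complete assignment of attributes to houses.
Solution:

House | Food | Sport | Music | Color | Vehicle
----------------------------------------------
  1   | tacos | tennis | pop | yellow | coupe
  2   | pasta | golf | rock | blue | truck
  3   | sushi | soccer | classical | red | van
  4   | pizza | swimming | jazz | green | sedan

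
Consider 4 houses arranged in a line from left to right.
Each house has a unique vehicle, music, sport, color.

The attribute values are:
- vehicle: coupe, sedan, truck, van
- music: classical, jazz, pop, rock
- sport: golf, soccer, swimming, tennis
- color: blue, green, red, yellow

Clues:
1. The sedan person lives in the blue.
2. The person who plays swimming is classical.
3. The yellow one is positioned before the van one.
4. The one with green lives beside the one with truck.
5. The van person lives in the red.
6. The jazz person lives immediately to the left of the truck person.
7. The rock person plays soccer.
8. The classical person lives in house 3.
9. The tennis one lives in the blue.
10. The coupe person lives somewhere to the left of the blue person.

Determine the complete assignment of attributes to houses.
Solution:

House | Vehicle | Music | Sport | Color
---------------------------------------
  1   | coupe | jazz | golf | green
  2   | truck | rock | soccer | yellow
  3   | van | classical | swimming | red
  4   | sedan | pop | tennis | blue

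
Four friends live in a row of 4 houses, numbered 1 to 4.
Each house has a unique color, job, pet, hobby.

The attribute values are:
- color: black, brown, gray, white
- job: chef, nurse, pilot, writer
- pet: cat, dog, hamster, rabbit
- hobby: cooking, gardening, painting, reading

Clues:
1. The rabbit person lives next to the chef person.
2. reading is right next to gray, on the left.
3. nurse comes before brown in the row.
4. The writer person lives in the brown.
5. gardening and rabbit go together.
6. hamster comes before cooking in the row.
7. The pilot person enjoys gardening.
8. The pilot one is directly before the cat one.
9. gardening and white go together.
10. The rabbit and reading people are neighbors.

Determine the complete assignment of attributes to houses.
Solution:

House | Color | Job | Pet | Hobby
---------------------------------
  1   | white | pilot | rabbit | gardening
  2   | black | chef | cat | reading
  3   | gray | nurse | hamster | painting
  4   | brown | writer | dog | cooking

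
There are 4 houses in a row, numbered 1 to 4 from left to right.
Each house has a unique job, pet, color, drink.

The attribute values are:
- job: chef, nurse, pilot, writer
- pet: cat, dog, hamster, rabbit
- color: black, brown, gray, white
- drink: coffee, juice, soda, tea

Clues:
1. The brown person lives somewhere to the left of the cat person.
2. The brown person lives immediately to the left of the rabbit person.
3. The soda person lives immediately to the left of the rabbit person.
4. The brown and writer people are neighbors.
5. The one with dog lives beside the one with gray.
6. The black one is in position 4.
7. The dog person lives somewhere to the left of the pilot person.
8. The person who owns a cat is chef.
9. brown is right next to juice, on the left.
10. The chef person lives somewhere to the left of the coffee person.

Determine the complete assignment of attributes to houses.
Solution:

House | Job | Pet | Color | Drink
---------------------------------
  1   | nurse | dog | brown | soda
  2   | writer | rabbit | gray | juice
  3   | chef | cat | white | tea
  4   | pilot | hamster | black | coffee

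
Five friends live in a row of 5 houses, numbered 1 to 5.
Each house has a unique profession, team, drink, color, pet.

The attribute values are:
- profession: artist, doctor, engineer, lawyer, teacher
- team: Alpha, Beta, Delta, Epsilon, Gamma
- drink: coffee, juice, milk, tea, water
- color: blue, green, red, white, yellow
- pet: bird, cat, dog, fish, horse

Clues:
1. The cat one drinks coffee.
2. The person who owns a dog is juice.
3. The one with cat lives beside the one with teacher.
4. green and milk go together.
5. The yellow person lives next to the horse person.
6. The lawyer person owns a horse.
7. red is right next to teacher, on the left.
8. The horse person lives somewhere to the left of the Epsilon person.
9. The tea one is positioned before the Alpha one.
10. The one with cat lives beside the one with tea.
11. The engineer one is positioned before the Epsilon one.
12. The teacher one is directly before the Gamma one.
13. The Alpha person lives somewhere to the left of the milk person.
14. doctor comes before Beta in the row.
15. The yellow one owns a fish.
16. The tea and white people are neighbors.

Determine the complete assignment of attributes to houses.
Solution:

House | Profession | Team | Drink | Color | Pet
-----------------------------------------------
  1   | doctor | Delta | coffee | red | cat
  2   | teacher | Beta | tea | yellow | fish
  3   | lawyer | Gamma | water | white | horse
  4   | engineer | Alpha | juice | blue | dog
  5   | artist | Epsilon | milk | green | bird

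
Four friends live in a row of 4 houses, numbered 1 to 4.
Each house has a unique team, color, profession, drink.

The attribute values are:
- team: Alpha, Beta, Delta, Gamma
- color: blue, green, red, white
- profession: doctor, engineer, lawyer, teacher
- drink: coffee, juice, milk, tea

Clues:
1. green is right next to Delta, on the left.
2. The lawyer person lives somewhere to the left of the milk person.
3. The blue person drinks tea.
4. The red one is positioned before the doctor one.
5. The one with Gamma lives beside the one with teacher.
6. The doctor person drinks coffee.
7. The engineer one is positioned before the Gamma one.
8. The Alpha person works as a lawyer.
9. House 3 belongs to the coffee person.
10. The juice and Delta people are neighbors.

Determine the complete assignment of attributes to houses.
Solution:

House | Team | Color | Profession | Drink
-----------------------------------------
  1   | Alpha | green | lawyer | juice
  2   | Delta | red | engineer | milk
  3   | Gamma | white | doctor | coffee
  4   | Beta | blue | teacher | tea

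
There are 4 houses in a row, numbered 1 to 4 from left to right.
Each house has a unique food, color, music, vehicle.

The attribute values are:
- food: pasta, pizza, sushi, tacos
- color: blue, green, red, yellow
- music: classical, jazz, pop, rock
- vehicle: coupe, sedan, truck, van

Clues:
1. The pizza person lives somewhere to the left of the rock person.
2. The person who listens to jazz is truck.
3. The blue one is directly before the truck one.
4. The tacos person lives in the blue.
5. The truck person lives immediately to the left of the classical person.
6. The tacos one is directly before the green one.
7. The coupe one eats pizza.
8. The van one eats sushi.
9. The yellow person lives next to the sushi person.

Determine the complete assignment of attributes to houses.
Solution:

House | Food | Color | Music | Vehicle
--------------------------------------
  1   | tacos | blue | pop | sedan
  2   | pasta | green | jazz | truck
  3   | pizza | yellow | classical | coupe
  4   | sushi | red | rock | van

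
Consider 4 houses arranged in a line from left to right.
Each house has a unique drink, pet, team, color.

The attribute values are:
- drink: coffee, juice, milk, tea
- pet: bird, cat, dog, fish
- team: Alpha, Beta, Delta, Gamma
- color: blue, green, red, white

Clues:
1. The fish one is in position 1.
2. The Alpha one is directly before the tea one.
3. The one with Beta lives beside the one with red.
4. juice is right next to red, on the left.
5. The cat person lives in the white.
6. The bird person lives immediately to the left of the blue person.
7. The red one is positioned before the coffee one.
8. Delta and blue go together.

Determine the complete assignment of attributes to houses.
Solution:

House | Drink | Pet | Team | Color
----------------------------------
  1   | juice | fish | Beta | green
  2   | milk | bird | Alpha | red
  3   | tea | dog | Delta | blue
  4   | coffee | cat | Gamma | white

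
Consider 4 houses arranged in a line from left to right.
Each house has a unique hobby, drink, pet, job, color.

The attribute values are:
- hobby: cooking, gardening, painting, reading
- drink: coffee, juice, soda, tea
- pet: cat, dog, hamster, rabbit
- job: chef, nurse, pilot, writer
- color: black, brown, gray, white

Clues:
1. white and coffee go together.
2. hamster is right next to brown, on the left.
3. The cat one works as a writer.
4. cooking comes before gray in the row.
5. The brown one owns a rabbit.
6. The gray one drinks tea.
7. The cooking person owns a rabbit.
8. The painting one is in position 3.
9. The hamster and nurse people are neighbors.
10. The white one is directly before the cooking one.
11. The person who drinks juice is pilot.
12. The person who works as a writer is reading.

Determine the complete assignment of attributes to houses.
Solution:

House | Hobby | Drink | Pet | Job | Color
-----------------------------------------
  1   | gardening | coffee | hamster | chef | white
  2   | cooking | soda | rabbit | nurse | brown
  3   | painting | juice | dog | pilot | black
  4   | reading | tea | cat | writer | gray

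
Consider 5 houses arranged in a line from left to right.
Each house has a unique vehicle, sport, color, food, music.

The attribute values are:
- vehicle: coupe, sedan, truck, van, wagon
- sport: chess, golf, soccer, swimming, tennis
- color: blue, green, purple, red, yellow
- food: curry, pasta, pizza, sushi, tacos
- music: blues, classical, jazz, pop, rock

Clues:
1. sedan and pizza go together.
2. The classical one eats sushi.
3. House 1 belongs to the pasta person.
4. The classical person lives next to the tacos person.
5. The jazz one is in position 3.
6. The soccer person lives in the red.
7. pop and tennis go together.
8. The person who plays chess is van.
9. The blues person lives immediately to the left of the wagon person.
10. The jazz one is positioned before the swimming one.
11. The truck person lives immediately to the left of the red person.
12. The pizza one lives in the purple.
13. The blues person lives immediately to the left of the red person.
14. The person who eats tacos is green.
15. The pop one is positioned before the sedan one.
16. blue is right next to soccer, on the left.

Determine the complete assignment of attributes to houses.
Solution:

House | Vehicle | Sport | Color | Food | Music
----------------------------------------------
  1   | truck | golf | blue | pasta | blues
  2   | wagon | soccer | red | sushi | classical
  3   | van | chess | green | tacos | jazz
  4   | coupe | tennis | yellow | curry | pop
  5   | sedan | swimming | purple | pizza | rock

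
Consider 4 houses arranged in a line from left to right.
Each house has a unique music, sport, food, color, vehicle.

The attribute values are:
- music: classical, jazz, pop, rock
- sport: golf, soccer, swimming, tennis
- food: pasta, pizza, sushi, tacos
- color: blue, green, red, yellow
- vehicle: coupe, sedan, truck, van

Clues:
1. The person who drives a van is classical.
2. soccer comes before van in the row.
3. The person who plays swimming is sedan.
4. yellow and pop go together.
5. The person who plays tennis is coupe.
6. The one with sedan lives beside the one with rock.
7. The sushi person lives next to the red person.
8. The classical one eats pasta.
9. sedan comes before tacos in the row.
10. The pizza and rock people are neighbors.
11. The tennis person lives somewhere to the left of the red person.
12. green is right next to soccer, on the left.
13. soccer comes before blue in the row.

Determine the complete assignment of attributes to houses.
Solution:

House | Music | Sport | Food | Color | Vehicle
----------------------------------------------
  1   | pop | swimming | pizza | yellow | sedan
  2   | rock | tennis | sushi | green | coupe
  3   | jazz | soccer | tacos | red | truck
  4   | classical | golf | pasta | blue | van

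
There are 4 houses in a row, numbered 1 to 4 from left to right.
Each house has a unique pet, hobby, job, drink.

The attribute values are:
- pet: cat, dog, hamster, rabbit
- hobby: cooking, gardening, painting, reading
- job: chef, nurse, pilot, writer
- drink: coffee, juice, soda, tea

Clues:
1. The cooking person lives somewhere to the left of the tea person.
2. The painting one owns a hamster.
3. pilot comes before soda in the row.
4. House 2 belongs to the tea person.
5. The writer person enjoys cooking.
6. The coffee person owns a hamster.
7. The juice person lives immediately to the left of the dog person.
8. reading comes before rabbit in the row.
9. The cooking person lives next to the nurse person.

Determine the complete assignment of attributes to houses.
Solution:

House | Pet | Hobby | Job | Drink
---------------------------------
  1   | cat | cooking | writer | juice
  2   | dog | reading | nurse | tea
  3   | hamster | painting | pilot | coffee
  4   | rabbit | gardening | chef | soda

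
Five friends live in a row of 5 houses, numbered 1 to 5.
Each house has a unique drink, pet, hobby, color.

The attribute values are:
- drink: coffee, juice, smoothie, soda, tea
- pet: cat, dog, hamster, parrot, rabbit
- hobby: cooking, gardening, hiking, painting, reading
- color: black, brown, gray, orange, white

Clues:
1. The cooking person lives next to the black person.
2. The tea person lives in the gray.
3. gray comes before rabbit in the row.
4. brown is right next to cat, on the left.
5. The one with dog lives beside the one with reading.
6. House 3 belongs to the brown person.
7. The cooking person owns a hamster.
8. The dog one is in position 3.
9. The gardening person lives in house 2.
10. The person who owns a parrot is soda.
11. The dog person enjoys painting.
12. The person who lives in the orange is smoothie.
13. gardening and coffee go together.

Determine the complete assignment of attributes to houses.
Solution:

House | Drink | Pet | Hobby | Color
-----------------------------------
  1   | tea | hamster | cooking | gray
  2   | coffee | rabbit | gardening | black
  3   | juice | dog | painting | brown
  4   | smoothie | cat | reading | orange
  5   | soda | parrot | hiking | white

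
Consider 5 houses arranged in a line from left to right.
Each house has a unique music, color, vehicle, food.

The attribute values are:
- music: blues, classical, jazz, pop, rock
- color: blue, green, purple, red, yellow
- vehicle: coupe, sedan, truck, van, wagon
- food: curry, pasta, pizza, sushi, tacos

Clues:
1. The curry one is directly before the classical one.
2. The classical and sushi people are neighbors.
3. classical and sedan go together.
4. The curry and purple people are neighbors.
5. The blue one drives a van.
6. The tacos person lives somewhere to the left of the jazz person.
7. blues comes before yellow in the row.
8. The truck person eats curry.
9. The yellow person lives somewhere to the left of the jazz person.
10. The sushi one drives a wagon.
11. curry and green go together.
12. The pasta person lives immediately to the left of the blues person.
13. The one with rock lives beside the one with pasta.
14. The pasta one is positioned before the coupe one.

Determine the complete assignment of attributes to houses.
Solution:

House | Music | Color | Vehicle | Food
--------------------------------------
  1   | rock | green | truck | curry
  2   | classical | purple | sedan | pasta
  3   | blues | red | wagon | sushi
  4   | pop | yellow | coupe | tacos
  5   | jazz | blue | van | pizza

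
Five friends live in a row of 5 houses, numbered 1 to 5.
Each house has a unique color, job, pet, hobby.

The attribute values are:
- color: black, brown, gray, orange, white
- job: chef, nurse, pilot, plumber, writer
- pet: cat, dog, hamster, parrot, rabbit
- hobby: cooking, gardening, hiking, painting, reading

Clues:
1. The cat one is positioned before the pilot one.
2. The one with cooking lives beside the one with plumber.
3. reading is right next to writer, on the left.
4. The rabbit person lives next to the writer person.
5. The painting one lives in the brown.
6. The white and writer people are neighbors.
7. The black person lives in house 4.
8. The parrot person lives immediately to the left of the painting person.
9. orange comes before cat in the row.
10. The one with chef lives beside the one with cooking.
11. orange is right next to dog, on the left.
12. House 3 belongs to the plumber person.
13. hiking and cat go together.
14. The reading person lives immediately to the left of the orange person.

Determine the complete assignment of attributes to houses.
Solution:

House | Color | Job | Pet | Hobby
---------------------------------
  1   | white | chef | rabbit | reading
  2   | orange | writer | parrot | cooking
  3   | brown | plumber | dog | painting
  4   | black | nurse | cat | hiking
  5   | gray | pilot | hamster | gardening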